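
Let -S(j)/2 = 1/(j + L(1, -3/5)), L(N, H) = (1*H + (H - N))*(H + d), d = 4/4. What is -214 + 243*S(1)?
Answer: -4264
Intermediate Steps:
d = 1 (d = 4*(¼) = 1)
L(N, H) = (1 + H)*(-N + 2*H) (L(N, H) = (1*H + (H - N))*(H + 1) = (H + (H - N))*(1 + H) = (-N + 2*H)*(1 + H) = (1 + H)*(-N + 2*H))
S(j) = -2/(-22/25 + j) (S(j) = -2/(j + (-1*1 + 2*(-3/5) + 2*(-3/5)² - 1*(-3/5)*1)) = -2/(j + (-1 + 2*(-3*⅕) + 2*(-3*⅕)² - 1*(-3*⅕)*1)) = -2/(j + (-1 + 2*(-⅗) + 2*(-⅗)² - 1*(-⅗)*1)) = -2/(j + (-1 - 6/5 + 2*(9/25) + ⅗)) = -2/(j + (-1 - 6/5 + 18/25 + ⅗)) = -2/(j - 22/25) = -2/(-22/25 + j))
-214 + 243*S(1) = -214 + 243*(-50/(-22 + 25*1)) = -214 + 243*(-50/(-22 + 25)) = -214 + 243*(-50/3) = -214 - 4050 = -4264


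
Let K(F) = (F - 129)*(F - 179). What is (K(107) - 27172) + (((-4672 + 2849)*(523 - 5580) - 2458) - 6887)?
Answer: 9183978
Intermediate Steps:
K(F) = (-179 + F)*(-129 + F) (K(F) = (-129 + F)*(-179 + F) = (-179 + F)*(-129 + F))
(K(107) - 27172) + (((-4672 + 2849)*(523 - 5580) - 2458) - 6887) = ((23091 + 107**2 - 308*107) - 27172) + (((-4672 + 2849)*(523 - 5580) - 2458) - 6887) = ((23091 + 11449 - 32956) - 27172) + ((-1823*(-5057) - 2458) - 6887) = (1584 - 27172) + ((9218911 - 2458) - 6887) = -25588 + (9216453 - 6887) = -25588 + 9209566 = 9183978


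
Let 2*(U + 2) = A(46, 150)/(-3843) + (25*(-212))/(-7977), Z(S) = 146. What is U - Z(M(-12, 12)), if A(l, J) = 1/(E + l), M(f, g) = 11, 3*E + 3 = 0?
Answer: -135805396999/919668330 ≈ -147.67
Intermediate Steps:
E = -1 (E = -1 + (⅓)*0 = -1 + 0 = -1)
A(l, J) = 1/(-1 + l)
U = -1533820819/919668330 (U = -2 + (1/((-1 + 46)*(-3843)) + (25*(-212))/(-7977))/2 = -2 + (-1/3843/45 - 5300*(-1/7977))/2 = -2 + ((1/45)*(-1/3843) + 5300/7977)/2 = -2 + (-1/172935 + 5300/7977)/2 = -2 + (½)*(305515841/459834165) = -2 + 305515841/919668330 = -1533820819/919668330 ≈ -1.6678)
U - Z(M(-12, 12)) = -1533820819/919668330 - 1*146 = -1533820819/919668330 - 146 = -135805396999/919668330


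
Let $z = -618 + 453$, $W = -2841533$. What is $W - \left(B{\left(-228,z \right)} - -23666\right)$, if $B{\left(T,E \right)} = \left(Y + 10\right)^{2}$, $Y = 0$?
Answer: $-2865299$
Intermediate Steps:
$z = -165$
$B{\left(T,E \right)} = 100$ ($B{\left(T,E \right)} = \left(0 + 10\right)^{2} = 10^{2} = 100$)
$W - \left(B{\left(-228,z \right)} - -23666\right) = -2841533 - \left(100 - -23666\right) = -2841533 - \left(100 + 23666\right) = -2841533 - 23766 = -2865299$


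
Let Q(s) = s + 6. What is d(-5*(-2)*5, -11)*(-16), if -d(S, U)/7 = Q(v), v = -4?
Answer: 224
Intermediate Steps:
Q(s) = 6 + s
d(S, U) = -14 (d(S, U) = -7*(6 - 4) = -7*2 = -14)
d(-5*(-2)*5, -11)*(-16) = -14*(-16) = 224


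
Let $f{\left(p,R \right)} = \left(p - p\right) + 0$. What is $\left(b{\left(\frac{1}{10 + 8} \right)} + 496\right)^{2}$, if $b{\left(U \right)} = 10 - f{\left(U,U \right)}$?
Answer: $256036$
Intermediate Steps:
$f{\left(p,R \right)} = 0$ ($f{\left(p,R \right)} = 0 + 0 = 0$)
$b{\left(U \right)} = 10$ ($b{\left(U \right)} = 10 - 0 = 10 + 0 = 10$)
$\left(b{\left(\frac{1}{10 + 8} \right)} + 496\right)^{2} = \left(10 + 496\right)^{2} = 506^{2} = 256036$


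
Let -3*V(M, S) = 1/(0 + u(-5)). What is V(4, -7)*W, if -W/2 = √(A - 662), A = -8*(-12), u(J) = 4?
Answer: I*√566/6 ≈ 3.9651*I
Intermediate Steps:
V(M, S) = -1/12 (V(M, S) = -1/(3*(0 + 4)) = -⅓/4 = -⅓*¼ = -1/12)
A = 96
W = -2*I*√566 (W = -2*√(96 - 662) = -2*I*√566 ≈ -47.581*I)
V(4, -7)*W = -(-1)*I*√566/6 = I*√566/6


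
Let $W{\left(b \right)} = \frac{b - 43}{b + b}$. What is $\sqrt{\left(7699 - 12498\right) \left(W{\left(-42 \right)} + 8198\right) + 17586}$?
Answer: $\frac{i \sqrt{69377188839}}{42} \approx 6271.3 i$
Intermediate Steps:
$W{\left(b \right)} = \frac{-43 + b}{2 b}$
$\sqrt{\left(7699 - 12498\right) \left(W{\left(-42 \right)} + 8198\right) + 17586} = \sqrt{\left(7699 - 12498\right) \left(\frac{-43 - 42}{2 \left(-42\right)} + 8198\right) + 17586} = \sqrt{- 4799 \left(\frac{1}{2} \left(- \frac{1}{42}\right) \left(-85\right) + 8198\right) + 17586} = \sqrt{- 4799 \left(\frac{85}{84} + 8198\right) + 17586} = \sqrt{\left(-4799\right) \frac{688717}{84} + 17586} = \sqrt{- \frac{3305152883}{84} + 17586} = \sqrt{- \frac{3303675659}{84}} = \frac{i \sqrt{69377188839}}{42}$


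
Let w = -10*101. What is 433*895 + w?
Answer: 386525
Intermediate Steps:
w = -1010
433*895 + w = 433*895 - 1010 = 387535 - 1010 = 386525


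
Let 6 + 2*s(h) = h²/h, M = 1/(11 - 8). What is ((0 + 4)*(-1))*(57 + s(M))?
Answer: -650/3 ≈ -216.67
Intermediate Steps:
M = ⅓ (M = 1/3 = ⅓ ≈ 0.33333)
s(h) = -3 + h/2 (s(h) = -3 + (h²/h)/2 = -3 + h/2)
((0 + 4)*(-1))*(57 + s(M)) = ((0 + 4)*(-1))*(57 + (-3 + (½)*(⅓))) = (4*(-1))*(57 + (-3 + ⅙)) = -4*(57 - 17/6) = -4*325/6 = -650/3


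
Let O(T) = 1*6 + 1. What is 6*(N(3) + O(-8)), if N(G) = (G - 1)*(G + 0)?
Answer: 78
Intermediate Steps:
N(G) = G*(-1 + G) (N(G) = (-1 + G)*G = G*(-1 + G))
O(T) = 7 (O(T) = 6 + 1 = 7)
6*(N(3) + O(-8)) = 6*(3*(-1 + 3) + 7) = 6*(3*2 + 7) = 6*(6 + 7) = 6*13 = 78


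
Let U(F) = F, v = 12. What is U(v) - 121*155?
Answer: -18743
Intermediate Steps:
U(v) - 121*155 = 12 - 121*155 = 12 - 18755 = -18743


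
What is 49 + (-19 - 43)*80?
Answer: -4911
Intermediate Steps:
49 + (-19 - 43)*80 = 49 - 62*80 = 49 - 4960 = -4911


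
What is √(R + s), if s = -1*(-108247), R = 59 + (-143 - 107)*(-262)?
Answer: 43*√94 ≈ 416.90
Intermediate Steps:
R = 65559 (R = 59 - 250*(-262) = 59 + 65500 = 65559)
s = 108247
√(R + s) = √(65559 + 108247) = √173806 = 43*√94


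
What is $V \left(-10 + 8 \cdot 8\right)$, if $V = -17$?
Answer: $-918$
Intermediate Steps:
$V \left(-10 + 8 \cdot 8\right) = - 17 \left(-10 + 8 \cdot 8\right) = - 17 \left(-10 + 64\right) = \left(-17\right) 54 = -918$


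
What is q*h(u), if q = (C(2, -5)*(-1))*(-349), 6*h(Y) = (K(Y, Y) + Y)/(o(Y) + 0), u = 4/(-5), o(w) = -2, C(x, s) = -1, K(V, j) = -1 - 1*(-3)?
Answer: 349/10 ≈ 34.900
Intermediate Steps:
K(V, j) = 2 (K(V, j) = -1 + 3 = 2)
u = -4/5 (u = 4*(-1/5) = -4/5 ≈ -0.80000)
h(Y) = -1/6 - Y/12 (h(Y) = ((2 + Y)/(-2 + 0))/6 = ((2 + Y)/(-2))/6 = ((2 + Y)*(-1/2))/6 = (-1 - Y/2)/6 = -1/6 - Y/12)
q = -349 (q = -1*(-1)*(-349) = 1*(-349) = -349)
q*h(u) = -349*(-1/6 - 1/12*(-4/5)) = -349*(-1/6 + 1/15) = -349*(-1/10) = 349/10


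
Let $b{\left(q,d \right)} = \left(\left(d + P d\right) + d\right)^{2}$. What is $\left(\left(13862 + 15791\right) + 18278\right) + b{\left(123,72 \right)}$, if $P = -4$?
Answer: $68667$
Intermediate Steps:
$b{\left(q,d \right)} = 4 d^{2}$ ($b{\left(q,d \right)} = \left(\left(d - 4 d\right) + d\right)^{2} = \left(- 3 d + d\right)^{2} = \left(- 2 d\right)^{2} = 4 d^{2}$)
$\left(\left(13862 + 15791\right) + 18278\right) + b{\left(123,72 \right)} = \left(\left(13862 + 15791\right) + 18278\right) + 4 \cdot 72^{2} = \left(29653 + 18278\right) + 4 \cdot 5184 = 47931 + 20736 = 68667$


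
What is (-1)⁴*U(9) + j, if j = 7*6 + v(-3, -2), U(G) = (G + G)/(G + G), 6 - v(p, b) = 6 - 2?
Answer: 45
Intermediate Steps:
v(p, b) = 2 (v(p, b) = 6 - (6 - 2) = 6 - 1*4 = 6 - 4 = 2)
U(G) = 1 (U(G) = (2*G)/((2*G)) = (2*G)*(1/(2*G)) = 1)
j = 44 (j = 7*6 + 2 = 42 + 2 = 44)
(-1)⁴*U(9) + j = (-1)⁴*1 + 44 = 1*1 + 44 = 1 + 44 = 45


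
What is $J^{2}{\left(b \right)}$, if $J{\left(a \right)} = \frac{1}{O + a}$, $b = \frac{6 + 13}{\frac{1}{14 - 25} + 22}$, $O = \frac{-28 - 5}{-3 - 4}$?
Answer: $\frac{2845969}{88661056} \approx 0.032099$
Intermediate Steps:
$O = \frac{33}{7}$ ($O = - \frac{33}{-7} = \left(-33\right) \left(- \frac{1}{7}\right) = \frac{33}{7} \approx 4.7143$)
$b = \frac{209}{241}$ ($b = \frac{19}{\frac{1}{-11} + 22} = \frac{19}{- \frac{1}{11} + 22} = \frac{19}{\frac{241}{11}} = 19 \cdot \frac{11}{241} = \frac{209}{241} \approx 0.86722$)
$J{\left(a \right)} = \frac{1}{\frac{33}{7} + a}$
$J^{2}{\left(b \right)} = \left(\frac{7}{33 + 7 \cdot \frac{209}{241}}\right)^{2} = \left(\frac{7}{33 + \frac{1463}{241}}\right)^{2} = \left(\frac{7}{\frac{9416}{241}}\right)^{2} = \left(7 \cdot \frac{241}{9416}\right)^{2} = \left(\frac{1687}{9416}\right)^{2} = \frac{2845969}{88661056}$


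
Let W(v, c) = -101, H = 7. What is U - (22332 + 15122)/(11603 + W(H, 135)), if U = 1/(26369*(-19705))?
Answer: -9730570648166/2988226184895 ≈ -3.2563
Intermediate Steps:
U = -1/519601145 (U = (1/26369)*(-1/19705) = -1/519601145 ≈ -1.9246e-9)
U - (22332 + 15122)/(11603 + W(H, 135)) = -1/519601145 - (22332 + 15122)/(11603 - 101) = -1/519601145 - 37454/11502 = -1/519601145 - 1*18727/5751 = -1/519601145 - 18727/5751 = -9730570648166/2988226184895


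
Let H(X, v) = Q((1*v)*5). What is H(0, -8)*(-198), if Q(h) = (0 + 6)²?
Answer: -7128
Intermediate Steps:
Q(h) = 36 (Q(h) = 6² = 36)
H(X, v) = 36
H(0, -8)*(-198) = 36*(-198) = -7128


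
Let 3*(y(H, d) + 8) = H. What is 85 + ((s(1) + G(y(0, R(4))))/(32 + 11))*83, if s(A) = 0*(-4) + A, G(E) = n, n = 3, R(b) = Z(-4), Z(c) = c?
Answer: 3987/43 ≈ 92.721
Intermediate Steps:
R(b) = -4
y(H, d) = -8 + H/3
G(E) = 3
s(A) = A (s(A) = 0 + A = A)
85 + ((s(1) + G(y(0, R(4))))/(32 + 11))*83 = 85 + ((1 + 3)/(32 + 11))*83 = 85 + (4/43)*83 = 85 + 332/43 = 3987/43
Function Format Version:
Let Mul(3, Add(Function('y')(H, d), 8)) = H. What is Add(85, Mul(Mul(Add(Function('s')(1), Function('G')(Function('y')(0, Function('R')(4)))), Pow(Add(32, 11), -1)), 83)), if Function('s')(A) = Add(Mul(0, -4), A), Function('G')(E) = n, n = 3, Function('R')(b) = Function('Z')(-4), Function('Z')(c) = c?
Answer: Rational(3987, 43) ≈ 92.721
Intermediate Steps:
Function('R')(b) = -4
Function('y')(H, d) = Add(-8, Mul(Rational(1, 3), H))
Function('G')(E) = 3
Function('s')(A) = A (Function('s')(A) = Add(0, A) = A)
Add(85, Mul(Mul(Add(Function('s')(1), Function('G')(Function('y')(0, Function('R')(4)))), Pow(Add(32, 11), -1)), 83)) = Add(85, Mul(Mul(Add(1, 3), Pow(Add(32, 11), -1)), 83)) = Add(85, Mul(Mul(4, Pow(43, -1)), 83)) = Add(85, Mul(Mul(4, Rational(1, 43)), 83)) = Add(85, Mul(Rational(4, 43), 83)) = Add(85, Rational(332, 43)) = Rational(3987, 43)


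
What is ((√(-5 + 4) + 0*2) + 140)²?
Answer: (140 + I)² ≈ 19599.0 + 280.0*I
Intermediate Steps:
((√(-5 + 4) + 0*2) + 140)² = ((√(-1) + 0) + 140)² = ((I + 0) + 140)² = (I + 140)² = (140 + I)²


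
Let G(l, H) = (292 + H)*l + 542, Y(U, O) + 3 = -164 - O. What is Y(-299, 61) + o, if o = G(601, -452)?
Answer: -95846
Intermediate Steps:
Y(U, O) = -167 - O (Y(U, O) = -3 + (-164 - O) = -167 - O)
G(l, H) = 542 + l*(292 + H) (G(l, H) = l*(292 + H) + 542 = 542 + l*(292 + H))
o = -95618 (o = 542 + 292*601 - 452*601 = 542 + 175492 - 271652 = -95618)
Y(-299, 61) + o = (-167 - 1*61) - 95618 = (-167 - 61) - 95618 = -228 - 95618 = -95846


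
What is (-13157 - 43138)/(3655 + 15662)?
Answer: -18765/6439 ≈ -2.9143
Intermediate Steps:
(-13157 - 43138)/(3655 + 15662) = -56295/19317 = -56295*1/19317 = -18765/6439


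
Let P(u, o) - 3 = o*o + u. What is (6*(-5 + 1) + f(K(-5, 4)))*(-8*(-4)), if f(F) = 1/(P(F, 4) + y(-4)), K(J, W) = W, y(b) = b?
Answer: -14560/19 ≈ -766.32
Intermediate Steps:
P(u, o) = 3 + u + o**2 (P(u, o) = 3 + (o*o + u) = 3 + (o**2 + u) = 3 + (u + o**2) = 3 + u + o**2)
f(F) = 1/(15 + F) (f(F) = 1/((3 + F + 4**2) - 4) = 1/((3 + F + 16) - 4) = 1/((19 + F) - 4) = 1/(15 + F))
(6*(-5 + 1) + f(K(-5, 4)))*(-8*(-4)) = (6*(-5 + 1) + 1/(15 + 4))*(-8*(-4)) = (6*(-4) + 1/19)*32 = (-24 + 1/19)*32 = -455/19*32 = -14560/19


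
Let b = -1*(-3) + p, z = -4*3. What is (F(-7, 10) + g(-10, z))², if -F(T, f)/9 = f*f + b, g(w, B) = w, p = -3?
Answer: 828100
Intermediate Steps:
z = -12
b = 0 (b = -1*(-3) - 3 = 3 - 3 = 0)
F(T, f) = -9*f² (F(T, f) = -9*(f*f + 0) = -9*(f² + 0) = -9*f²)
(F(-7, 10) + g(-10, z))² = (-9*10² - 10)² = (-9*100 - 10)² = (-900 - 10)² = (-910)² = 828100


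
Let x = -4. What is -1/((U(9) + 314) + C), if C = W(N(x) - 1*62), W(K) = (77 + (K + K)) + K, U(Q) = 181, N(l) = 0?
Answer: -1/386 ≈ -0.0025907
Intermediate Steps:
W(K) = 77 + 3*K (W(K) = (77 + 2*K) + K = 77 + 3*K)
C = -109 (C = 77 + 3*(0 - 1*62) = 77 + 3*(0 - 62) = 77 + 3*(-62) = 77 - 186 = -109)
-1/((U(9) + 314) + C) = -1/((181 + 314) - 109) = -1/(495 - 109) = -1/386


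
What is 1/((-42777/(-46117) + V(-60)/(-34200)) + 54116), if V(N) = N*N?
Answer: 876223/47418404397 ≈ 1.8479e-5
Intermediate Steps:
V(N) = N²
1/((-42777/(-46117) + V(-60)/(-34200)) + 54116) = 1/((-42777/(-46117) + (-60)²/(-34200)) + 54116) = 1/((-42777*(-1/46117) + 3600*(-1/34200)) + 54116) = 1/((42777/46117 - 2/19) + 54116) = 1/(720529/876223 + 54116) = 1/(47418404397/876223) = 876223/47418404397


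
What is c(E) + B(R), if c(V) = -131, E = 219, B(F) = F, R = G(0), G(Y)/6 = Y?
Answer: -131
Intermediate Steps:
G(Y) = 6*Y
R = 0 (R = 6*0 = 0)
c(E) + B(R) = -131 + 0 = -131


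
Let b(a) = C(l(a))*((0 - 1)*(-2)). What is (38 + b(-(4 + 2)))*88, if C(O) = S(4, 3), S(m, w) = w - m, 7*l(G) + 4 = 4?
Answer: 3168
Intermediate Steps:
l(G) = 0 (l(G) = -4/7 + (1/7)*4 = -4/7 + 4/7 = 0)
C(O) = -1 (C(O) = 3 - 1*4 = 3 - 4 = -1)
b(a) = -2 (b(a) = -(0 - 1)*(-2) = -(-1)*(-2) = -1*2 = -2)
(38 + b(-(4 + 2)))*88 = (38 - 2)*88 = 36*88 = 3168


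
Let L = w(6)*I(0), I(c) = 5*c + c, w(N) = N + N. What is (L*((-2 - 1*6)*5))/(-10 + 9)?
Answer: 0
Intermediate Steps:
w(N) = 2*N
I(c) = 6*c
L = 0 (L = (2*6)*(6*0) = 12*0 = 0)
(L*((-2 - 1*6)*5))/(-10 + 9) = (0*((-2 - 1*6)*5))/(-10 + 9) = (0*((-2 - 6)*5))/(-1) = (0*(-8*5))*(-1) = (0*(-40))*(-1) = 0*(-1) = 0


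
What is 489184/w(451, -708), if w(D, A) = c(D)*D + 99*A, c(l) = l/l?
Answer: -489184/69641 ≈ -7.0244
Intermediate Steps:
c(l) = 1
w(D, A) = D + 99*A (w(D, A) = 1*D + 99*A = D + 99*A)
489184/w(451, -708) = 489184/(451 + 99*(-708)) = 489184/(451 - 70092) = 489184/(-69641) = 489184*(-1/69641) = -489184/69641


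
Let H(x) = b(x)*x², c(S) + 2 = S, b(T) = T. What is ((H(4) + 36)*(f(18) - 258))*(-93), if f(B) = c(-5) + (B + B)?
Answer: 2129700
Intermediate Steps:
c(S) = -2 + S
H(x) = x³ (H(x) = x*x² = x³)
f(B) = -7 + 2*B (f(B) = (-2 - 5) + (B + B) = -7 + 2*B)
((H(4) + 36)*(f(18) - 258))*(-93) = ((4³ + 36)*((-7 + 2*18) - 258))*(-93) = ((64 + 36)*((-7 + 36) - 258))*(-93) = (100*(29 - 258))*(-93) = (100*(-229))*(-93) = -22900*(-93) = 2129700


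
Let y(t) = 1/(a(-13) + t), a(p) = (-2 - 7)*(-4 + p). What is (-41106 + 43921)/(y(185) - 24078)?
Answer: -951470/8138363 ≈ -0.11691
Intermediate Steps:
a(p) = 36 - 9*p (a(p) = -9*(-4 + p) = 36 - 9*p)
y(t) = 1/(153 + t) (y(t) = 1/((36 - 9*(-13)) + t) = 1/((36 + 117) + t) = 1/(153 + t))
(-41106 + 43921)/(y(185) - 24078) = (-41106 + 43921)/(1/(153 + 185) - 24078) = 2815/(1/338 - 24078) = 2815/(-8138363/338) = 2815*(-338/8138363) = -951470/8138363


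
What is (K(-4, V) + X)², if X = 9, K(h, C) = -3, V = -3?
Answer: 36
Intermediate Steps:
(K(-4, V) + X)² = (-3 + 9)² = 6² = 36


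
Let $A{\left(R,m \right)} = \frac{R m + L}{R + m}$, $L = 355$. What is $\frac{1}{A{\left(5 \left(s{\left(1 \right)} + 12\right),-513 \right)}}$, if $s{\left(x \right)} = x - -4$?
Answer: $\frac{214}{21625} \approx 0.009896$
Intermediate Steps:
$s{\left(x \right)} = 4 + x$ ($s{\left(x \right)} = x + 4 = 4 + x$)
$A{\left(R,m \right)} = \frac{355 + R m}{R + m}$ ($A{\left(R,m \right)} = \frac{R m + 355}{R + m} = \frac{355 + R m}{R + m}$)
$\frac{1}{A{\left(5 \left(s{\left(1 \right)} + 12\right),-513 \right)}} = \frac{1}{\frac{1}{5 \left(\left(4 + 1\right) + 12\right) - 513} \left(355 + 5 \left(\left(4 + 1\right) + 12\right) \left(-513\right)\right)} = \frac{1}{\frac{1}{5 \left(5 + 12\right) - 513} \left(355 + 5 \left(5 + 12\right) \left(-513\right)\right)} = \frac{1}{\frac{1}{5 \cdot 17 - 513} \left(355 + 5 \cdot 17 \left(-513\right)\right)} = \frac{1}{\frac{1}{85 - 513} \left(355 + 85 \left(-513\right)\right)} = \frac{1}{\frac{1}{-428} \left(355 - 43605\right)} = \frac{1}{\left(- \frac{1}{428}\right) \left(-43250\right)} = \frac{1}{\frac{21625}{214}} = \frac{214}{21625}$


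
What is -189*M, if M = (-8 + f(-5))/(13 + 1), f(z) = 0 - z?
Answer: 81/2 ≈ 40.500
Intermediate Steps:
f(z) = -z
M = -3/14 (M = (-8 - 1*(-5))/(13 + 1) = (-8 + 5)/14 = -3*1/14 = -3/14 ≈ -0.21429)
-189*M = -189*(-3/14) = 81/2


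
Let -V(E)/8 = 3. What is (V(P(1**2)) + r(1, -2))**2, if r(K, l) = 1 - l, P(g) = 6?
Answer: 441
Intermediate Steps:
V(E) = -24 (V(E) = -8*3 = -24)
(V(P(1**2)) + r(1, -2))**2 = (-24 + (1 - 1*(-2)))**2 = (-24 + (1 + 2))**2 = (-24 + 3)**2 = (-21)**2 = 441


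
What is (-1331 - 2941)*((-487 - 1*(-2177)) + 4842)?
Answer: -27904704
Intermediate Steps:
(-1331 - 2941)*((-487 - 1*(-2177)) + 4842) = -4272*((-487 + 2177) + 4842) = -4272*(1690 + 4842) = -4272*6532 = -27904704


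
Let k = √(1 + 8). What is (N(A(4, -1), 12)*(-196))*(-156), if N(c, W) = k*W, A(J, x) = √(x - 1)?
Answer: 1100736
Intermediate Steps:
A(J, x) = √(-1 + x)
k = 3 (k = √9 = 3)
N(c, W) = 3*W
(N(A(4, -1), 12)*(-196))*(-156) = ((3*12)*(-196))*(-156) = (36*(-196))*(-156) = -7056*(-156) = 1100736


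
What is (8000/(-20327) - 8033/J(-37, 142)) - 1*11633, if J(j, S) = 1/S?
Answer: -23423196313/20327 ≈ -1.1523e+6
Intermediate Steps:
(8000/(-20327) - 8033/J(-37, 142)) - 1*11633 = (8000/(-20327) - 8033/(1/142)) - 1*11633 = (8000*(-1/20327) - 8033/1/142) - 11633 = (-8000/20327 - 8033*142) - 11633 = (-8000/20327 - 1140686) - 11633 = -23186732322/20327 - 11633 = -23423196313/20327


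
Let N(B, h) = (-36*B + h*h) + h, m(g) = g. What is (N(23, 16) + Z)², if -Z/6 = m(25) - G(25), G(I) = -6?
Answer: 550564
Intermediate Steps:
N(B, h) = h + h² - 36*B (N(B, h) = (-36*B + h²) + h = (h² - 36*B) + h = h + h² - 36*B)
Z = -186 (Z = -6*(25 - 1*(-6)) = -6*(25 + 6) = -6*31 = -186)
(N(23, 16) + Z)² = ((16 + 16² - 36*23) - 186)² = ((16 + 256 - 828) - 186)² = (-556 - 186)² = (-742)² = 550564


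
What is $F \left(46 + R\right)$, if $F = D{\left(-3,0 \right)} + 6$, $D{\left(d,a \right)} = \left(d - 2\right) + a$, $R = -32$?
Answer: $14$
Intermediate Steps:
$D{\left(d,a \right)} = -2 + a + d$ ($D{\left(d,a \right)} = \left(-2 + d\right) + a = -2 + a + d$)
$F = 1$ ($F = \left(-2 + 0 - 3\right) + 6 = -5 + 6 = 1$)
$F \left(46 + R\right) = 1 \left(46 - 32\right) = 1 \cdot 14 = 14$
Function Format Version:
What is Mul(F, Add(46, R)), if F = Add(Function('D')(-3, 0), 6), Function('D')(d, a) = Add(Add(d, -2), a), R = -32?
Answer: 14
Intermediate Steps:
Function('D')(d, a) = Add(-2, a, d) (Function('D')(d, a) = Add(Add(-2, d), a) = Add(-2, a, d))
F = 1 (F = Add(Add(-2, 0, -3), 6) = Add(-5, 6) = 1)
Mul(F, Add(46, R)) = Mul(1, Add(46, -32)) = Mul(1, 14) = 14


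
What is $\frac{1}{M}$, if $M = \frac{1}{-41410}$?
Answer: $-41410$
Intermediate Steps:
$M = - \frac{1}{41410} \approx -2.4149 \cdot 10^{-5}$
$\frac{1}{M} = \frac{1}{- \frac{1}{41410}} = -41410$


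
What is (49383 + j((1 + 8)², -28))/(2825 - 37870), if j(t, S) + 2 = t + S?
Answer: -49434/35045 ≈ -1.4106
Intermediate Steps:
j(t, S) = -2 + S + t (j(t, S) = -2 + (t + S) = -2 + (S + t) = -2 + S + t)
(49383 + j((1 + 8)², -28))/(2825 - 37870) = (49383 + (-2 - 28 + (1 + 8)²))/(2825 - 37870) = (49383 + (-2 - 28 + 9²))/(-35045) = (49383 + (-2 - 28 + 81))*(-1/35045) = (49383 + 51)*(-1/35045) = 49434*(-1/35045) = -49434/35045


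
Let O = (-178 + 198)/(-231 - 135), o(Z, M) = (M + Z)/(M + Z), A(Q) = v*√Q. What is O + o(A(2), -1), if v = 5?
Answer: 173/183 ≈ 0.94536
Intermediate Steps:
A(Q) = 5*√Q
o(Z, M) = 1
O = -10/183 (O = 20/(-366) = 20*(-1/366) = -10/183 ≈ -0.054645)
O + o(A(2), -1) = -10/183 + 1 = 173/183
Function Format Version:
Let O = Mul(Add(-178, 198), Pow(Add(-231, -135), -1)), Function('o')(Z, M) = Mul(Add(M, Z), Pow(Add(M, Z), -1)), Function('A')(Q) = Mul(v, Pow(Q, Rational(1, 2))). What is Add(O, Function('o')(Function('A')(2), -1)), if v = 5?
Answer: Rational(173, 183) ≈ 0.94536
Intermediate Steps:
Function('A')(Q) = Mul(5, Pow(Q, Rational(1, 2)))
Function('o')(Z, M) = 1
O = Rational(-10, 183) (O = Mul(20, Pow(-366, -1)) = Mul(20, Rational(-1, 366)) = Rational(-10, 183) ≈ -0.054645)
Add(O, Function('o')(Function('A')(2), -1)) = Add(Rational(-10, 183), 1) = Rational(173, 183)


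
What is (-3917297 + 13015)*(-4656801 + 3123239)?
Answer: 5987458512484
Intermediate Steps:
(-3917297 + 13015)*(-4656801 + 3123239) = -3904282*(-1533562) = 5987458512484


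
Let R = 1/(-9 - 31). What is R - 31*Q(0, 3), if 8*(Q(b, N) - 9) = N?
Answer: -5813/20 ≈ -290.65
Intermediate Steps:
R = -1/40 (R = 1/(-40) = -1/40 ≈ -0.025000)
Q(b, N) = 9 + N/8
R - 31*Q(0, 3) = -1/40 - 31*(9 + (⅛)*3) = -1/40 - 31*(9 + 3/8) = -1/40 - 31*75/8 = -1/40 - 2325/8 = -5813/20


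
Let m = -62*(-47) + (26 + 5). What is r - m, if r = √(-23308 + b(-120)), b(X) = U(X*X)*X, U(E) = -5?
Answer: -2945 + 2*I*√5677 ≈ -2945.0 + 150.69*I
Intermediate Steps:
b(X) = -5*X
m = 2945 (m = 2914 + 31 = 2945)
r = 2*I*√5677 (r = √(-23308 - 5*(-120)) = √(-23308 + 600) = √(-22708) = 2*I*√5677 ≈ 150.69*I)
r - m = 2*I*√5677 - 1*2945 = 2*I*√5677 - 2945 = -2945 + 2*I*√5677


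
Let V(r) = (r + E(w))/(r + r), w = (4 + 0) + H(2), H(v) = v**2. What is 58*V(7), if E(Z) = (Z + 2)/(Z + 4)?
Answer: 1363/42 ≈ 32.452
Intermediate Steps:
w = 8 (w = (4 + 0) + 2**2 = 4 + 4 = 8)
E(Z) = (2 + Z)/(4 + Z)
V(r) = (5/6 + r)/(2*r) (V(r) = (r + (2 + 8)/(4 + 8))/(r + r) = (r + 10/12)/((2*r)) = (r + (1/12)*10)*(1/(2*r)) = (r + 5/6)*(1/(2*r)) = (5/6 + r)*(1/(2*r)) = (5/6 + r)/(2*r))
58*V(7) = 58*((1/12)*(5 + 6*7)/7) = 58*((1/12)*(1/7)*(5 + 42)) = 58*((1/12)*(1/7)*47) = 58*(47/84) = 1363/42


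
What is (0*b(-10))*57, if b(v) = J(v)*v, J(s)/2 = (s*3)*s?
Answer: 0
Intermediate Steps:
J(s) = 6*s² (J(s) = 2*((s*3)*s) = 2*((3*s)*s) = 2*(3*s²) = 6*s²)
b(v) = 6*v³ (b(v) = (6*v²)*v = 6*v³)
(0*b(-10))*57 = (0*(6*(-10)³))*57 = (0*(6*(-1000)))*57 = (0*(-6000))*57 = 0*57 = 0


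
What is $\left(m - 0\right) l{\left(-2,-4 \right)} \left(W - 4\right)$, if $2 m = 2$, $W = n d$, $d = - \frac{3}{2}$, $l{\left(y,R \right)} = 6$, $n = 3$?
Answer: $-51$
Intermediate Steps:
$d = - \frac{3}{2}$ ($d = \left(-3\right) \frac{1}{2} = - \frac{3}{2} \approx -1.5$)
$W = - \frac{9}{2}$ ($W = 3 \left(- \frac{3}{2}\right) = - \frac{9}{2} \approx -4.5$)
$m = 1$ ($m = \frac{1}{2} \cdot 2 = 1$)
$\left(m - 0\right) l{\left(-2,-4 \right)} \left(W - 4\right) = \left(1 - 0\right) 6 \left(- \frac{9}{2} - 4\right) = \left(1 + 0\right) 6 \left(- \frac{9}{2} - 4\right) = 1 \cdot 6 \left(- \frac{17}{2}\right) = 6 \left(- \frac{17}{2}\right) = -51$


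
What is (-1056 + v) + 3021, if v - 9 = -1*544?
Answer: 1430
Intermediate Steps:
v = -535 (v = 9 - 1*544 = 9 - 544 = -535)
(-1056 + v) + 3021 = (-1056 - 535) + 3021 = -1591 + 3021 = 1430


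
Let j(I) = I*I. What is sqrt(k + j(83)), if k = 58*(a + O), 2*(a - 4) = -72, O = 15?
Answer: sqrt(5903) ≈ 76.831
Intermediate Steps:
a = -32 (a = 4 + (1/2)*(-72) = 4 - 36 = -32)
j(I) = I**2
k = -986 (k = 58*(-32 + 15) = 58*(-17) = -986)
sqrt(k + j(83)) = sqrt(-986 + 83**2) = sqrt(-986 + 6889) = sqrt(5903)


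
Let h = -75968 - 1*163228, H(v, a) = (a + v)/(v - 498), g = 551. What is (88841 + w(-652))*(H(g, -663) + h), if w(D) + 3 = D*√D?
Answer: -1126243745000/53 + 16531460000*I*√163/53 ≈ -2.125e+10 + 3.9823e+9*I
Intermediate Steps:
w(D) = -3 + D^(3/2) (w(D) = -3 + D*√D = -3 + D^(3/2))
H(v, a) = (a + v)/(-498 + v)
h = -239196 (h = -75968 - 163228 = -239196)
(88841 + w(-652))*(H(g, -663) + h) = (88841 + (-3 + (-652)^(3/2)))*((-663 + 551)/(-498 + 551) - 239196) = (88841 + (-3 - 1304*I*√163))*(-112/53 - 239196) = (88838 - 1304*I*√163)*((1/53)*(-112) - 239196) = (88838 - 1304*I*√163)*(-112/53 - 239196) = (88838 - 1304*I*√163)*(-12677500/53) = -1126243745000/53 + 16531460000*I*√163/53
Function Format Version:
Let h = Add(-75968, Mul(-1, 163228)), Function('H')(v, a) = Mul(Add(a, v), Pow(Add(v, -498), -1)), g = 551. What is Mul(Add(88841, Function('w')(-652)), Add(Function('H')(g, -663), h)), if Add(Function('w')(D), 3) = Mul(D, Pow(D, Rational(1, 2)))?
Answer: Add(Rational(-1126243745000, 53), Mul(Rational(16531460000, 53), I, Pow(163, Rational(1, 2)))) ≈ Add(-2.1250e+10, Mul(3.9823e+9, I))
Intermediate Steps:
Function('w')(D) = Add(-3, Pow(D, Rational(3, 2))) (Function('w')(D) = Add(-3, Mul(D, Pow(D, Rational(1, 2)))) = Add(-3, Pow(D, Rational(3, 2))))
Function('H')(v, a) = Mul(Pow(Add(-498, v), -1), Add(a, v)) (Function('H')(v, a) = Mul(Add(a, v), Pow(Add(-498, v), -1)) = Mul(Pow(Add(-498, v), -1), Add(a, v)))
h = -239196 (h = Add(-75968, -163228) = -239196)
Mul(Add(88841, Function('w')(-652)), Add(Function('H')(g, -663), h)) = Mul(Add(88841, Add(-3, Pow(-652, Rational(3, 2)))), Add(Mul(Pow(Add(-498, 551), -1), Add(-663, 551)), -239196)) = Mul(Add(88841, Add(-3, Mul(-1304, I, Pow(163, Rational(1, 2))))), Add(Mul(Pow(53, -1), -112), -239196)) = Mul(Add(88838, Mul(-1304, I, Pow(163, Rational(1, 2)))), Add(Mul(Rational(1, 53), -112), -239196)) = Mul(Add(88838, Mul(-1304, I, Pow(163, Rational(1, 2)))), Add(Rational(-112, 53), -239196)) = Mul(Add(88838, Mul(-1304, I, Pow(163, Rational(1, 2)))), Rational(-12677500, 53)) = Add(Rational(-1126243745000, 53), Mul(Rational(16531460000, 53), I, Pow(163, Rational(1, 2))))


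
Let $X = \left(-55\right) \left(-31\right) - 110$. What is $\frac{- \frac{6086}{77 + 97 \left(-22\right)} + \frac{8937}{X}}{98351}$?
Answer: $\frac{150217}{1725568295} \approx 8.7054 \cdot 10^{-5}$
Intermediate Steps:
$X = 1595$ ($X = 1705 - 110 = 1595$)
$\frac{- \frac{6086}{77 + 97 \left(-22\right)} + \frac{8937}{X}}{98351} = \frac{- \frac{6086}{77 + 97 \left(-22\right)} + \frac{8937}{1595}}{98351} = \left(- \frac{6086}{77 - 2134} + 8937 \cdot \frac{1}{1595}\right) \frac{1}{98351} = \left(- \frac{6086}{-2057} + \frac{8937}{1595}\right) \frac{1}{98351} = \left(\left(-6086\right) \left(- \frac{1}{2057}\right) + \frac{8937}{1595}\right) \frac{1}{98351} = \left(\frac{358}{121} + \frac{8937}{1595}\right) \frac{1}{98351} = \frac{150217}{17545} \cdot \frac{1}{98351} = \frac{150217}{1725568295}$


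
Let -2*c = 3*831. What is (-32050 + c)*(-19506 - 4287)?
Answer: 1584447249/2 ≈ 7.9222e+8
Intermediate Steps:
c = -2493/2 (c = -3*831/2 = -½*2493 = -2493/2 ≈ -1246.5)
(-32050 + c)*(-19506 - 4287) = (-32050 - 2493/2)*(-19506 - 4287) = -66593/2*(-23793) = 1584447249/2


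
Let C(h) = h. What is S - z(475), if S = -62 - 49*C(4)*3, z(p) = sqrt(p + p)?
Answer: -650 - 5*sqrt(38) ≈ -680.82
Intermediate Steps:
z(p) = sqrt(2)*sqrt(p) (z(p) = sqrt(2*p) = sqrt(2)*sqrt(p))
S = -650 (S = -62 - 196*3 = -62 - 49*12 = -62 - 588 = -650)
S - z(475) = -650 - sqrt(2)*sqrt(475) = -650 - sqrt(2)*5*sqrt(19) = -650 - 5*sqrt(38)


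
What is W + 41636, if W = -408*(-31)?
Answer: 54284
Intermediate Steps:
W = 12648
W + 41636 = 12648 + 41636 = 54284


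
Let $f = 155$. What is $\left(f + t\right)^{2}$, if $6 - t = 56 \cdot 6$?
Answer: $30625$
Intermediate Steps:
$t = -330$ ($t = 6 - 56 \cdot 6 = 6 - 336 = -330$)
$\left(f + t\right)^{2} = \left(155 - 330\right)^{2} = \left(-175\right)^{2} = 30625$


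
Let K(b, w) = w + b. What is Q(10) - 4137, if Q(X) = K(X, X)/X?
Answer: -4135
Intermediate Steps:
K(b, w) = b + w
Q(X) = 2 (Q(X) = (X + X)/X = (2*X)/X = 2)
Q(10) - 4137 = 2 - 4137 = -4135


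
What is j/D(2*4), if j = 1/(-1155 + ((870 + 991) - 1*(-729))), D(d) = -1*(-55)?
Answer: 1/78925 ≈ 1.2670e-5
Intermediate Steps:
D(d) = 55
j = 1/1435 (j = 1/(-1155 + (1861 + 729)) = 1/(-1155 + 2590) = 1/1435 ≈ 0.00069686)
j/D(2*4) = (1/1435)/55 = (1/1435)*(1/55) = 1/78925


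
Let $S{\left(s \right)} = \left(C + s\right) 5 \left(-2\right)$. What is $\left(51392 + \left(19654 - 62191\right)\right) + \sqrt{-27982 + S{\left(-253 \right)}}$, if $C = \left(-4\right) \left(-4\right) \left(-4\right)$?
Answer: $8855 + 2 i \sqrt{6203} \approx 8855.0 + 157.52 i$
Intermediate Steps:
$C = -64$ ($C = 16 \left(-4\right) = -64$)
$S{\left(s \right)} = 640 - 10 s$ ($S{\left(s \right)} = \left(-64 + s\right) 5 \left(-2\right) = \left(-64 + s\right) \left(-10\right) = 640 - 10 s$)
$\left(51392 + \left(19654 - 62191\right)\right) + \sqrt{-27982 + S{\left(-253 \right)}} = \left(51392 + \left(19654 - 62191\right)\right) + \sqrt{-27982 + \left(640 - -2530\right)} = \left(51392 + \left(19654 - 62191\right)\right) + \sqrt{-27982 + \left(640 + 2530\right)} = \left(51392 - 42537\right) + \sqrt{-27982 + 3170} = 8855 + \sqrt{-24812} = 8855 + 2 i \sqrt{6203}$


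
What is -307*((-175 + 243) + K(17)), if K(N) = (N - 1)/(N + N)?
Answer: -357348/17 ≈ -21020.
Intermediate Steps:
K(N) = (-1 + N)/(2*N) (K(N) = (-1 + N)/((2*N)) = (-1 + N)*(1/(2*N)) = (-1 + N)/(2*N))
-307*((-175 + 243) + K(17)) = -307*((-175 + 243) + (½)*(-1 + 17)/17) = -307*(68 + (½)*(1/17)*16) = -307*(68 + 8/17) = -307*1164/17 = -357348/17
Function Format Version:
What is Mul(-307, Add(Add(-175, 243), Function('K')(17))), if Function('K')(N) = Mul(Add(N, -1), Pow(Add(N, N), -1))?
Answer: Rational(-357348, 17) ≈ -21020.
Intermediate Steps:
Function('K')(N) = Mul(Rational(1, 2), Pow(N, -1), Add(-1, N)) (Function('K')(N) = Mul(Add(-1, N), Pow(Mul(2, N), -1)) = Mul(Add(-1, N), Mul(Rational(1, 2), Pow(N, -1))) = Mul(Rational(1, 2), Pow(N, -1), Add(-1, N)))
Mul(-307, Add(Add(-175, 243), Function('K')(17))) = Mul(-307, Add(Add(-175, 243), Mul(Rational(1, 2), Pow(17, -1), Add(-1, 17)))) = Mul(-307, Add(68, Mul(Rational(1, 2), Rational(1, 17), 16))) = Mul(-307, Add(68, Rational(8, 17))) = Mul(-307, Rational(1164, 17)) = Rational(-357348, 17)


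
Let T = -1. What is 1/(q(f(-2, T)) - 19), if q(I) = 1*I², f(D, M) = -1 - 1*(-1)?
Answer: -1/19 ≈ -0.052632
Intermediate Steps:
f(D, M) = 0 (f(D, M) = -1 + 1 = 0)
q(I) = I²
1/(q(f(-2, T)) - 19) = 1/(0² - 19) = 1/(0 - 19) = 1/(-19) = -1/19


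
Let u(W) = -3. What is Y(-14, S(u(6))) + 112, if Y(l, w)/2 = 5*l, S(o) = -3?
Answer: -28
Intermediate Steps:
Y(l, w) = 10*l (Y(l, w) = 2*(5*l) = 10*l)
Y(-14, S(u(6))) + 112 = 10*(-14) + 112 = -140 + 112 = -28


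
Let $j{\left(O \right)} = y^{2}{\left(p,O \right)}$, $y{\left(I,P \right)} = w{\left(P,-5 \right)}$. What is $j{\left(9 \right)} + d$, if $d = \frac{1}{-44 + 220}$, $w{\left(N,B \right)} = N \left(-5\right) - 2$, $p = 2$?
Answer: $\frac{388785}{176} \approx 2209.0$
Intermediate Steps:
$w{\left(N,B \right)} = -2 - 5 N$ ($w{\left(N,B \right)} = - 5 N - 2 = -2 - 5 N$)
$y{\left(I,P \right)} = -2 - 5 P$
$d = \frac{1}{176} \approx 0.0056818$
$j{\left(O \right)} = \left(-2 - 5 O\right)^{2}$
$j{\left(9 \right)} + d = \left(2 + 5 \cdot 9\right)^{2} + \frac{1}{176} = \left(2 + 45\right)^{2} + \frac{1}{176} = 47^{2} + \frac{1}{176} = 2209 + \frac{1}{176} = \frac{388785}{176}$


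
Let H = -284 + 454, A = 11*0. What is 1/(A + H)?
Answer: 1/170 ≈ 0.0058824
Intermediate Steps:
A = 0
H = 170
1/(A + H) = 1/(0 + 170) = 1/170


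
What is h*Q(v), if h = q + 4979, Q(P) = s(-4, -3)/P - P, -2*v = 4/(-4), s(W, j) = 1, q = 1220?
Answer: 18597/2 ≈ 9298.5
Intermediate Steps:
v = 1/2 (v = -2/(-4) = -2*(-1)/4 = -1/2*(-1) = 1/2 ≈ 0.50000)
Q(P) = 1/P - P
h = 6199 (h = 1220 + 4979 = 6199)
h*Q(v) = 6199*(1/(1/2) - 1*1/2) = 6199*(2 - 1/2) = 6199*(3/2) = 18597/2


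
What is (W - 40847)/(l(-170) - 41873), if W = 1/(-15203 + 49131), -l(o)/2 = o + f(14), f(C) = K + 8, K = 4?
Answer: 1385857015/1409945896 ≈ 0.98291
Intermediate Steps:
f(C) = 12 (f(C) = 4 + 8 = 12)
l(o) = -24 - 2*o (l(o) = -2*(o + 12) = -2*(12 + o) = -24 - 2*o)
W = 1/33928 ≈ 2.9474e-5
(W - 40847)/(l(-170) - 41873) = (1/33928 - 40847)/((-24 - 2*(-170)) - 41873) = -1385857015/(33928*((-24 + 340) - 41873)) = -1385857015/(33928*(316 - 41873)) = -1385857015/33928/(-41557) = -1385857015/33928*(-1/41557) = 1385857015/1409945896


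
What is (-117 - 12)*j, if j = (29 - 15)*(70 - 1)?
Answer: -124614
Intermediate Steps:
j = 966 (j = 14*69 = 966)
(-117 - 12)*j = (-117 - 12)*966 = -129*966 = -124614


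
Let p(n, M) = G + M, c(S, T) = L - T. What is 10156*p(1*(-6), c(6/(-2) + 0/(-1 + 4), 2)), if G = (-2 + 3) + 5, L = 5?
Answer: 91404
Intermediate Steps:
G = 6 (G = 1 + 5 = 6)
c(S, T) = 5 - T
p(n, M) = 6 + M
10156*p(1*(-6), c(6/(-2) + 0/(-1 + 4), 2)) = 10156*(6 + (5 - 1*2)) = 10156*(6 + (5 - 2)) = 10156*(6 + 3) = 10156*9 = 91404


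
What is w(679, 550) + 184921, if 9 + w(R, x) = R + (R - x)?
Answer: 185720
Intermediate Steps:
w(R, x) = -9 - x + 2*R (w(R, x) = -9 + (R + (R - x)) = -9 + (-x + 2*R) = -9 - x + 2*R)
w(679, 550) + 184921 = (-9 - 1*550 + 2*679) + 184921 = (-9 - 550 + 1358) + 184921 = 799 + 184921 = 185720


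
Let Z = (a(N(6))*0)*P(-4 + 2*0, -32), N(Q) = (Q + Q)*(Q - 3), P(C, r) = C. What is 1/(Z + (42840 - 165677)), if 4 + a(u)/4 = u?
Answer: -1/122837 ≈ -8.1409e-6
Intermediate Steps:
N(Q) = 2*Q*(-3 + Q) (N(Q) = (2*Q)*(-3 + Q) = 2*Q*(-3 + Q))
a(u) = -16 + 4*u
Z = 0 (Z = ((-16 + 4*(2*6*(-3 + 6)))*0)*(-4 + 2*0) = ((-16 + 4*(2*6*3))*0)*(-4 + 0) = ((-16 + 4*36)*0)*(-4) = ((-16 + 144)*0)*(-4) = (128*0)*(-4) = 0*(-4) = 0)
1/(Z + (42840 - 165677)) = 1/(0 + (42840 - 165677)) = 1/(0 - 122837) = 1/(-122837) = -1/122837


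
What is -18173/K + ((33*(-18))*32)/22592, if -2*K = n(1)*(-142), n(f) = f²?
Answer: -6436156/25063 ≈ -256.80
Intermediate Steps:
K = 71 (K = -1²*(-142)/2 = -(-142)/2 = -½*(-142) = 71)
-18173/K + ((33*(-18))*32)/22592 = -18173/71 + ((33*(-18))*32)/22592 = -18173*1/71 - 594*32*(1/22592) = -18173/71 - 19008*1/22592 = -18173/71 - 297/353 = -6436156/25063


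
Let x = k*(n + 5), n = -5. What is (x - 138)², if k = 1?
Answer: 19044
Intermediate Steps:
x = 0 (x = 1*(-5 + 5) = 1*0 = 0)
(x - 138)² = (0 - 138)² = (-138)² = 19044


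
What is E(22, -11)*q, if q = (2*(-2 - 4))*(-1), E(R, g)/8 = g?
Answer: -1056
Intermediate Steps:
E(R, g) = 8*g
q = 12 (q = (2*(-6))*(-1) = -12*(-1) = 12)
E(22, -11)*q = (8*(-11))*12 = -88*12 = -1056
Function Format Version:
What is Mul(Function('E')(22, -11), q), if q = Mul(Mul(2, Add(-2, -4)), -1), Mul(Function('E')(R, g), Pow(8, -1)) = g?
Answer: -1056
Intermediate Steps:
Function('E')(R, g) = Mul(8, g)
q = 12 (q = Mul(Mul(2, -6), -1) = Mul(-12, -1) = 12)
Mul(Function('E')(22, -11), q) = Mul(Mul(8, -11), 12) = Mul(-88, 12) = -1056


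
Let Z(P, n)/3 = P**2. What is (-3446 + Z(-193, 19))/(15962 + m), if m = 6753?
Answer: 108301/22715 ≈ 4.7678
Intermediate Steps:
Z(P, n) = 3*P**2
(-3446 + Z(-193, 19))/(15962 + m) = (-3446 + 3*(-193)**2)/(15962 + 6753) = (-3446 + 3*37249)/22715 = (-3446 + 111747)*(1/22715) = 108301*(1/22715) = 108301/22715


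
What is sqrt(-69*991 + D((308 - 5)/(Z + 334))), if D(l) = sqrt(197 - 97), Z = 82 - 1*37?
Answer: I*sqrt(68369) ≈ 261.47*I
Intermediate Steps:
Z = 45 (Z = 82 - 37 = 45)
D(l) = 10 (D(l) = sqrt(100) = 10)
sqrt(-69*991 + D((308 - 5)/(Z + 334))) = sqrt(-69*991 + 10) = sqrt(-68379 + 10) = sqrt(-68369) = I*sqrt(68369)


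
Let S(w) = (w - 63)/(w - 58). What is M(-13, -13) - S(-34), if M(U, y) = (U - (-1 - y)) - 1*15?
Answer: -3777/92 ≈ -41.054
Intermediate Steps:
M(U, y) = -14 + U + y (M(U, y) = (U + (1 + y)) - 15 = (1 + U + y) - 15 = -14 + U + y)
S(w) = (-63 + w)/(-58 + w)
M(-13, -13) - S(-34) = (-14 - 13 - 13) - (-63 - 34)/(-58 - 34) = -40 - (-97)/(-92) = -40 - (-1)*(-97)/92 = -40 - 1*97/92 = -40 - 97/92 = -3777/92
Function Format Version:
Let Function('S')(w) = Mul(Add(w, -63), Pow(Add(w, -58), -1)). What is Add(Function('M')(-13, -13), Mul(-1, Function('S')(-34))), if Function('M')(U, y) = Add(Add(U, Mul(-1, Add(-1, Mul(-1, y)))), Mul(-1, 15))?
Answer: Rational(-3777, 92) ≈ -41.054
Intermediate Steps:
Function('M')(U, y) = Add(-14, U, y) (Function('M')(U, y) = Add(Add(U, Add(1, y)), -15) = Add(Add(1, U, y), -15) = Add(-14, U, y))
Function('S')(w) = Mul(Pow(Add(-58, w), -1), Add(-63, w)) (Function('S')(w) = Mul(Add(-63, w), Pow(Add(-58, w), -1)) = Mul(Pow(Add(-58, w), -1), Add(-63, w)))
Add(Function('M')(-13, -13), Mul(-1, Function('S')(-34))) = Add(Add(-14, -13, -13), Mul(-1, Mul(Pow(Add(-58, -34), -1), Add(-63, -34)))) = Add(-40, Mul(-1, Mul(Pow(-92, -1), -97))) = Add(-40, Mul(-1, Mul(Rational(-1, 92), -97))) = Add(-40, Mul(-1, Rational(97, 92))) = Add(-40, Rational(-97, 92)) = Rational(-3777, 92)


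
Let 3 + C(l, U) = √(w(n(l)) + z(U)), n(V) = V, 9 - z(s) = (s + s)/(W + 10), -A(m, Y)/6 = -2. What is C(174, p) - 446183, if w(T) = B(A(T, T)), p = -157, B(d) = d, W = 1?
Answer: -446186 + √5995/11 ≈ -4.4618e+5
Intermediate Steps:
A(m, Y) = 12 (A(m, Y) = -6*(-2) = 12)
z(s) = 9 - 2*s/11 (z(s) = 9 - (s + s)/(1 + 10) = 9 - 2*s/11)
w(T) = 12
C(l, U) = -3 + √(21 - 2*U/11) (C(l, U) = -3 + √(12 + (9 - 2*U/11)) = -3 + √(21 - 2*U/11))
C(174, p) - 446183 = (-3 + √(2541 - 22*(-157))/11) - 446183 = (-3 + √(2541 + 3454)/11) - 446183 = (-3 + √5995/11) - 446183 = -446186 + √5995/11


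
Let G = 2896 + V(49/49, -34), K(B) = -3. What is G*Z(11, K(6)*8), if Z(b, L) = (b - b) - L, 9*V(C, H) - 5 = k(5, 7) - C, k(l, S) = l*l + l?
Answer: 208784/3 ≈ 69595.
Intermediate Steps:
k(l, S) = l + l**2 (k(l, S) = l**2 + l = l + l**2)
V(C, H) = 35/9 - C/9 (V(C, H) = 5/9 + (5*(1 + 5) - C)/9 = 5/9 + (5*6 - C)/9 = 5/9 + (30 - C)/9 = 5/9 + (10/3 - C/9) = 35/9 - C/9)
Z(b, L) = -L (Z(b, L) = 0 - L = -L)
G = 26098/9 (G = 2896 + (35/9 - 49/(9*49)) = 2896 + (35/9 - 1/9*1) = 2896 + (35/9 - 1/9) = 2896 + 34/9 = 26098/9 ≈ 2899.8)
G*Z(11, K(6)*8) = 26098*(-(-3)*8)/9 = 26098*(-1*(-24))/9 = (26098/9)*24 = 208784/3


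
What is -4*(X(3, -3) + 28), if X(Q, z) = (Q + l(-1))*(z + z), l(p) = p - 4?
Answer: -160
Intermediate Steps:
l(p) = -4 + p
X(Q, z) = 2*z*(-5 + Q) (X(Q, z) = (Q + (-4 - 1))*(z + z) = (Q - 5)*(2*z) = (-5 + Q)*(2*z) = 2*z*(-5 + Q))
-4*(X(3, -3) + 28) = -4*(2*(-3)*(-5 + 3) + 28) = -4*(2*(-3)*(-2) + 28) = -4*(12 + 28) = -4*40 = -160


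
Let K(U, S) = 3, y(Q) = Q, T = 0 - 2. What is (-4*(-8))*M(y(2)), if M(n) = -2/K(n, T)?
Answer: -64/3 ≈ -21.333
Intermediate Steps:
T = -2
M(n) = -2/3
(-4*(-8))*M(y(2)) = -4*(-8)*(-2/3) = 32*(-2/3) = -64/3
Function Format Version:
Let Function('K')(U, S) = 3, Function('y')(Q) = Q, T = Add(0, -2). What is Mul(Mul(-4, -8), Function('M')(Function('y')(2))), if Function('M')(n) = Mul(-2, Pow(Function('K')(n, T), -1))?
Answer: Rational(-64, 3) ≈ -21.333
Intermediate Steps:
T = -2
Function('M')(n) = Rational(-2, 3) (Function('M')(n) = Mul(-2, Pow(3, -1)) = Mul(-2, Rational(1, 3)) = Rational(-2, 3))
Mul(Mul(-4, -8), Function('M')(Function('y')(2))) = Mul(Mul(-4, -8), Rational(-2, 3)) = Mul(32, Rational(-2, 3)) = Rational(-64, 3)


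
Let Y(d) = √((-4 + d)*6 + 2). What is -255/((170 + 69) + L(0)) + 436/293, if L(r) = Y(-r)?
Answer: 7057463/16742899 + 255*I*√22/57143 ≈ 0.42152 + 0.020931*I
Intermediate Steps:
Y(d) = √(-22 + 6*d) (Y(d) = √((-24 + 6*d) + 2) = √(-22 + 6*d))
L(r) = √(-22 - 6*r) (L(r) = √(-22 + 6*(-r)) = √(-22 - 6*r))
-255/((170 + 69) + L(0)) + 436/293 = -255/((170 + 69) + √(-22 - 6*0)) + 436/293 = -255/(239 + √(-22 + 0)) + 436*(1/293) = -255/(239 + √(-22)) + 436/293 = -255/(239 + I*√22) + 436/293 = 436/293 - 255/(239 + I*√22)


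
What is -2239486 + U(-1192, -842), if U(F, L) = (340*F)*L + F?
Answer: 339005082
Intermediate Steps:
U(F, L) = F + 340*F*L (U(F, L) = 340*F*L + F = F + 340*F*L)
-2239486 + U(-1192, -842) = -2239486 - 1192*(1 + 340*(-842)) = -2239486 - 1192*(1 - 286280) = -2239486 - 1192*(-286279) = -2239486 + 341244568 = 339005082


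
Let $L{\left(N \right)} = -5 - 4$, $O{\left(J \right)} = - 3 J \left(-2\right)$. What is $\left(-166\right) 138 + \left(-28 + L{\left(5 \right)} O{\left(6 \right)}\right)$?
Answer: $-23260$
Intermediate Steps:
$O{\left(J \right)} = 6 J$
$L{\left(N \right)} = -9$
$\left(-166\right) 138 + \left(-28 + L{\left(5 \right)} O{\left(6 \right)}\right) = \left(-166\right) 138 - \left(28 + 9 \cdot 6 \cdot 6\right) = -22908 - 352 = -23260$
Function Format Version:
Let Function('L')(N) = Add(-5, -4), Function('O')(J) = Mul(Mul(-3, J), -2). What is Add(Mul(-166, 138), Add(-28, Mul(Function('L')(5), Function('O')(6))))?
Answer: -23260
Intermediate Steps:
Function('O')(J) = Mul(6, J)
Function('L')(N) = -9
Add(Mul(-166, 138), Add(-28, Mul(Function('L')(5), Function('O')(6)))) = Add(Mul(-166, 138), Add(-28, Mul(-9, Mul(6, 6)))) = Add(-22908, Add(-28, Mul(-9, 36))) = Add(-22908, Add(-28, -324)) = Add(-22908, -352) = -23260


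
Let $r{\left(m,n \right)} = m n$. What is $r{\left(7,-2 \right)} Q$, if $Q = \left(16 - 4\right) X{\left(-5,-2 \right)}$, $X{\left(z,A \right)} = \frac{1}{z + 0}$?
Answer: $\frac{168}{5} \approx 33.6$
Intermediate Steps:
$X{\left(z,A \right)} = \frac{1}{z}$
$Q = - \frac{12}{5}$ ($Q = \frac{16 - 4}{-5} = 12 \left(- \frac{1}{5}\right) = - \frac{12}{5} \approx -2.4$)
$r{\left(7,-2 \right)} Q = 7 \left(-2\right) \left(- \frac{12}{5}\right) = \left(-14\right) \left(- \frac{12}{5}\right) = \frac{168}{5}$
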